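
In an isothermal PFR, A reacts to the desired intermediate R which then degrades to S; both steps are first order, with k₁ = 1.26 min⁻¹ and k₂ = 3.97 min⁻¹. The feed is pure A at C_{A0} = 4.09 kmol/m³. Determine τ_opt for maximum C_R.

Setting dC_R/dτ = 0 gives τ_opt = ln(k₂/k₁)/(k₂−k₁).
= ln(3.97/1.26)/(3.97−1.26) = ln(3.151)/2.710 = 1.148/2.710 = 0.423 min.

0.423 min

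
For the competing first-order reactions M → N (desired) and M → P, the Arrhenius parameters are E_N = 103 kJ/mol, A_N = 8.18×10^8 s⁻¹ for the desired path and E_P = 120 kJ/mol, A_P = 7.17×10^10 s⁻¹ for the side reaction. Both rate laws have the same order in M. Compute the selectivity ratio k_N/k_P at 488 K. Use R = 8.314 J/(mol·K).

0.753

Since both paths have the same order in M, the concentration cancels and S_{N/P} = k_N/k_P = (A_N/A_P)·exp[(E_P−E_N)/(RT)].
(E_P−E_N)/(RT) = (120−103)×10³/(8.314×488) = 17000/4057 = 4.190.
k_N/k_P = (8.18×10^8/7.17×10^10)·exp(4.190) = 0.01141 × 66.03 = 0.753.
Since E_N < E_P, lowering the temperature improves selectivity toward N.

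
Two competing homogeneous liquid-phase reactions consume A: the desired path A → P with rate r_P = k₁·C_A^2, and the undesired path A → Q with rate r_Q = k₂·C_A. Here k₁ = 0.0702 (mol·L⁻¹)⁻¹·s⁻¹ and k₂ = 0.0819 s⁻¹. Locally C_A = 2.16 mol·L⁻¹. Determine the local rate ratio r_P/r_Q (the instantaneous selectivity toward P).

1.85

S_{P/Q} = r_P/r_Q = (k₁·C_A^2)/(k₂·C_A) = (k₁/k₂)·C_A.
= (0.0702×2.160^2) / (0.0819×2.160) = 0.3275/0.1769 = 1.85.
Since the desired path is higher order in A, keeping C_A high (PFR or concentrated feed) favours P.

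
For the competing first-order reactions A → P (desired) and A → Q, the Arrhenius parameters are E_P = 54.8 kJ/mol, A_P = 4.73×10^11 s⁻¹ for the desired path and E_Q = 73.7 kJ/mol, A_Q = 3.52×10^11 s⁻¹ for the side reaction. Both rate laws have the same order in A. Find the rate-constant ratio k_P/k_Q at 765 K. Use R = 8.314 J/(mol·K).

26.2

With equal orders, S_{P/Q} = k_P/k_Q = (A_P/A_Q)·exp[(E_Q−E_P)/(RT)].
(E_Q−E_P)/(RT) = (73.7−54.8)×10³/(8.314×765) = 18900/6360 = 2.972.
k_P/k_Q = (4.73×10^11/3.52×10^11)·exp(2.972) = 1.344 × 19.52 = 26.2.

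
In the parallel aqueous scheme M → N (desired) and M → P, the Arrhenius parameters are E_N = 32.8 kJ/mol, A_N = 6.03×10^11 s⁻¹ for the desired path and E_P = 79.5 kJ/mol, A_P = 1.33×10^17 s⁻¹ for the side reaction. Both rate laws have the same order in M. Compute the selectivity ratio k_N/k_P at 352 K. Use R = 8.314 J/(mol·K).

With equal orders, S_{N/P} = k_N/k_P = (A_N/A_P)·exp[(E_P−E_N)/(RT)].
(E_P−E_N)/(RT) = (79.5−32.8)×10³/(8.314×352) = 46700/2927 = 15.96.
k_N/k_P = (6.03×10^11/1.33×10^17)·exp(15.96) = 4.534×10^-6 × 8.516×10^6 = 38.6.

38.6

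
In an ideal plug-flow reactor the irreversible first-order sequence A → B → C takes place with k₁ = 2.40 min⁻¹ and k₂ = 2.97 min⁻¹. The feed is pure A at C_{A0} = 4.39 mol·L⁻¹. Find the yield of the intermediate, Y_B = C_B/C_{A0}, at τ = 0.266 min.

The intermediate concentration in a first-order A→B→C sequence is C_B = k₁C_{A0}(e^(−k₁τ) − e^(−k₂τ))/(k₂−k₁).
e^(−k₁τ) = e^(−2.40×0.266) = e^(−0.6384) = 0.5281; e^(−k₂τ) = e^(−0.7900) = 0.4538.
C_B = 2.40×4.39/(2.97−2.40) × (0.5281−0.4538) = 18.48×0.07430 = 1.373 mol·L⁻¹.
Y_B = C_B/C_{A0} = 1.373/4.39 = 0.313.

0.313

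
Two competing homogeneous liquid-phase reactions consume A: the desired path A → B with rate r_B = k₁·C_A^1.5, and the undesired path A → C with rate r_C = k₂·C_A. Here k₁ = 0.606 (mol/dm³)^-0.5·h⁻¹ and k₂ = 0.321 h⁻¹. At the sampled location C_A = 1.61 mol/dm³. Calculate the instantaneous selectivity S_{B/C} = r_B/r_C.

2.40

S_{B/C} = r_B/r_C = (k₁·C_A^1.5)/(k₂·C_A) = (k₁/k₂)·C_A^0.5.
= (0.606×1.610^1.5) / (0.321×1.610) = 1.238/0.5168 = 2.40.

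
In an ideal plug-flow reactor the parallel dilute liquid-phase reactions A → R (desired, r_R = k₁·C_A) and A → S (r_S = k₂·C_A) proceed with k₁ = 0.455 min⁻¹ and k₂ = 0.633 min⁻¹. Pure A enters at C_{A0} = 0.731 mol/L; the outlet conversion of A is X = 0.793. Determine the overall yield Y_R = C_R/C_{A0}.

0.332

C_A = C_{A0}(1−X) = 0.1513 mol/L.
Both paths are first order in A, so the instantaneous fraction to R is constant: dC_R/d(−C_A) = k₁/(k₁+k₂) = 0.4182.
C_R = 0.4182·(C_{A0}−C_A) = 0.4182×0.5797 = 0.242 mol/L.
Y_R = C_R/C_{A0} = 0.2424/0.731 = 0.332.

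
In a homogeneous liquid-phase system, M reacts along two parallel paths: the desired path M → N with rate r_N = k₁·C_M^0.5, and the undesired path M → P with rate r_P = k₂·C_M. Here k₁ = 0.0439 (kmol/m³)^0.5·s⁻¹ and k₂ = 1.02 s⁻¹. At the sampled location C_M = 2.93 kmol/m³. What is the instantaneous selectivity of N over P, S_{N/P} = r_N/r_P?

0.0251

S_{N/P} = r_N/r_P = (k₁·C_M^0.5)/(k₂·C_M) = (k₁/k₂)·C_M^-0.5.
= (0.0439×2.930^0.5) / (1.02×2.930) = 0.07514/2.989 = 0.0251.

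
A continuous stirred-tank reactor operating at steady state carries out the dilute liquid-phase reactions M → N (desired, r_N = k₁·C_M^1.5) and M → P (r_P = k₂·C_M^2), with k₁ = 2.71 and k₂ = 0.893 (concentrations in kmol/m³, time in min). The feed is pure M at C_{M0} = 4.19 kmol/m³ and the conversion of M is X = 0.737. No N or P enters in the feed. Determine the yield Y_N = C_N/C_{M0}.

Exit C_M = C_{M0}(1−X) = 4.19×0.263 = 1.102 kmol/m³.
Rates in a CSTR are evaluated at the outlet concentration: r_N = 2.71×1.102^1.5 = 3.135, r_P = 0.893×1.102^2 = 1.084.
Fraction of consumed M going to N: r_N/(r_N+r_P) = 0.7430.
C_N = 0.7430·C_{M0}·X = 0.7430×4.19×0.737 = 2.29 kmol/m³; Y_N = C_N/C_{M0} = 0.548.

0.548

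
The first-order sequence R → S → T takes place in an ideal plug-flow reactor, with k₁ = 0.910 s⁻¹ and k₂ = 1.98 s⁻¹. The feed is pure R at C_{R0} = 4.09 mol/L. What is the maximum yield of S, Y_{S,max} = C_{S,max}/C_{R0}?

0.237

Evaluating C_S at τ_opt = ln(k₂/k₁)/(k₂−k₁) gives C_{S,max}/C_{R0} = (k₁/k₂)^[k₂/(k₂−k₁)].
= (0.910/1.98)^(1.98/(1.98−0.910)) = (0.4596)^(1.850) = 0.2373.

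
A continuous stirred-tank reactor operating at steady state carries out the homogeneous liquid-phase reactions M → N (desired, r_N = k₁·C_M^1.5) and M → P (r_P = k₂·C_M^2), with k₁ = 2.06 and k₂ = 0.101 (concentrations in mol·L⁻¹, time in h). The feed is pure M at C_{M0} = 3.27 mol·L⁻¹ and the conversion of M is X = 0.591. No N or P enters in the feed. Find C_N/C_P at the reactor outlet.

17.6

Exit C_M = C_{M0}(1−X) = 3.27×0.409 = 1.337 mol·L⁻¹.
Rates in a CSTR are evaluated at the outlet concentration: r_N = 2.06×1.337^1.5 = 3.186, r_P = 0.101×1.337^2 = 0.1807.
Overall selectivity = C_N/C_P = r_Nτ/(r_Pτ) = r_N/r_P = 17.6.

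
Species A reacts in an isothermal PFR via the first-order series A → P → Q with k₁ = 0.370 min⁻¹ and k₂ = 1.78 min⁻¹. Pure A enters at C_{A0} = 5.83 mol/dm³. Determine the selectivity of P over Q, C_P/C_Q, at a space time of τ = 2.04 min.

For first-order series with pure A initially, C_P(τ) = k₁C_{A0}/(k₂−k₁)·(e^(−k₁τ) − e^(−k₂τ)).
e^(−k₁τ) = e^(−0.370×2.04) = e^(−0.7548) = 0.4701; e^(−k₂τ) = e^(−3.631) = 0.02648.
C_P = 0.370×5.83/(1.78−0.370) × (0.4701−0.02648) = 1.530×0.4436 = 0.6787 mol/dm³.
C_A = C_{A0}e^(−k₁τ) = 2.741 mol/dm³, so C_Q = C_{A0}−C_A−C_P = 2.411 mol/dm³; C_P/C_Q = 0.282.

0.282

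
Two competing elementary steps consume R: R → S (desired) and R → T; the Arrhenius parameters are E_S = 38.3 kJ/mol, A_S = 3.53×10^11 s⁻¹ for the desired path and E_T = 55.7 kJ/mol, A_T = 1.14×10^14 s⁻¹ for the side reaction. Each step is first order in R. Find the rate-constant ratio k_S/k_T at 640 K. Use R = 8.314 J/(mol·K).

Since both paths have the same order in R, the concentration cancels and S_{S/T} = k_S/k_T = (A_S/A_T)·exp[(E_T−E_S)/(RT)].
(E_T−E_S)/(RT) = (55.7−38.3)×10³/(8.314×640) = 17400/5321 = 3.270.
k_S/k_T = (3.53×10^11/1.14×10^14)·exp(3.270) = 0.003096 × 26.31 = 0.0815.
Since E_S < E_T, lowering the temperature improves selectivity toward S.

0.0815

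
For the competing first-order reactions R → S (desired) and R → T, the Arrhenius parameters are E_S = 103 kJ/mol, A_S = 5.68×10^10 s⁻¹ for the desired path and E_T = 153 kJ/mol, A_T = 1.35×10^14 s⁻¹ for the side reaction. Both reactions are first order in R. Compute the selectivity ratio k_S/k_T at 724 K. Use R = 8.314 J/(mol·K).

1.70

With equal orders, S_{S/T} = k_S/k_T = (A_S/A_T)·exp[(E_T−E_S)/(RT)].
(E_T−E_S)/(RT) = (153−103)×10³/(8.314×724) = 50000/6019 = 8.307.
k_S/k_T = (5.68×10^10/1.35×10^14)·exp(8.307) = 4.207×10^-4 × 4050 = 1.70.
Since E_S < E_T, lowering the temperature improves selectivity toward S.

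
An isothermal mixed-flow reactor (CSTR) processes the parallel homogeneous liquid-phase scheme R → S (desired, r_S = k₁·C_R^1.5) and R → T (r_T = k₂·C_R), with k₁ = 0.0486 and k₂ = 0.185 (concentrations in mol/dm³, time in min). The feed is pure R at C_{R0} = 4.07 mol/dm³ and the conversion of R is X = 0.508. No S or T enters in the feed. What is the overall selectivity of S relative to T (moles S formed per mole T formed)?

Exit C_R = C_{R0}(1−X) = 4.07×0.492 = 2.002 mol/dm³.
Rates in a CSTR are evaluated at the outlet concentration: r_S = 0.0486×2.002^1.5 = 0.1377, r_T = 0.185×2.002 = 0.3705.
Overall selectivity = C_S/C_T = r_Sτ/(r_Tτ) = r_S/r_T = 0.372.

0.372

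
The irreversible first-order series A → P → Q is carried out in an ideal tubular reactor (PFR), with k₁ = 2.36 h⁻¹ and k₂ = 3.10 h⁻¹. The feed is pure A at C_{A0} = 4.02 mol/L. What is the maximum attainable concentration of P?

Evaluating C_P at τ_opt = ln(k₂/k₁)/(k₂−k₁) gives C_{P,max}/C_{A0} = (k₁/k₂)^[k₂/(k₂−k₁)].
= (2.36/3.10)^(3.10/(3.10−2.36)) = (0.7613)^(4.189) = 0.3190.
C_{P,max} = 0.3190×4.02 = 1.28 mol/L.

1.28 mol/L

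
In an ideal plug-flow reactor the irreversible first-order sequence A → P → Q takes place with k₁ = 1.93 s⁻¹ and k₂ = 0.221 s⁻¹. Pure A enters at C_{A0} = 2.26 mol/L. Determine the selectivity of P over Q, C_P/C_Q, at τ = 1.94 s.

For first-order series with pure A initially, C_P(τ) = k₁C_{A0}/(k₂−k₁)·(e^(−k₁τ) − e^(−k₂τ)).
e^(−k₁τ) = e^(−1.93×1.94) = e^(−3.744) = 0.02365; e^(−k₂τ) = e^(−0.4287) = 0.6513.
C_P = 1.93×2.26/(0.221−1.93) × (0.02365−0.6513) = (-2.552)×(-0.6277) = 1.602 mol/L.
C_A = C_{A0}e^(−k₁τ) = 0.05346 mol/L, so C_Q = C_{A0}−C_A−C_P = 0.6046 mol/L; C_P/C_Q = 2.65.

2.65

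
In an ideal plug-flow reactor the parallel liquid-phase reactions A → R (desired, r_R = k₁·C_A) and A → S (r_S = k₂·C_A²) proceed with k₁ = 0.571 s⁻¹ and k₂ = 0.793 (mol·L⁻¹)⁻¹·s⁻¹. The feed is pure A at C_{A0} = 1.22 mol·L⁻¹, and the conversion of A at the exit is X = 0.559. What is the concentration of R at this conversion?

0.312 mol·L⁻¹

C_A = C_{A0}(1−X) = 0.5380 mol·L⁻¹.
Along a PFR/batch, dC_R/dC_A = −r_R/(r_R+r_S) = −k₁/(k₁+k₂·C_A).
Integrating from C_{A0} to C_A: C_R = (0.571/0.793)·ln[(0.571+0.793·1.22)/(0.571+0.793·0.538)] = 0.7201·ln(1.538/0.9976) = 0.3119 mol·L⁻¹.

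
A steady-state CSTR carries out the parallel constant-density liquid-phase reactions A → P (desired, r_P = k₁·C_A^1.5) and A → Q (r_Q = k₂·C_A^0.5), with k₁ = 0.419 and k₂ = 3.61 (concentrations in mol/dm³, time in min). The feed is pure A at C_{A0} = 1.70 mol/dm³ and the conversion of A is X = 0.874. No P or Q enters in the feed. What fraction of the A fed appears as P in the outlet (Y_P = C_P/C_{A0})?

Exit C_A = C_{A0}(1−X) = 1.70×0.126 = 0.2142 mol/dm³.
In a CSTR the entire volume is at exit conditions, so r_P = 0.419×0.2142^1.5 = 0.04154 and r_Q = 3.61×0.2142^0.5 = 1.671.
Fraction of consumed A going to P: r_P/(r_P+r_Q) = 0.02426.
C_P = 0.02426·C_{A0}·X = 0.02426×1.70×0.874 = 0.0360 mol/dm³; Y_P = C_P/C_{A0} = 0.0212.

0.0212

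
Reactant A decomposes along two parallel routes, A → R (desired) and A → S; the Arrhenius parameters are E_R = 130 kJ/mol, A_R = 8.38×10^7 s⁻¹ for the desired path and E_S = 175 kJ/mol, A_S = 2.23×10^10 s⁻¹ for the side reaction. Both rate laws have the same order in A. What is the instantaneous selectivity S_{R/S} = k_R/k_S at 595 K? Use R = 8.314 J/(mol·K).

33.5

With equal orders, S_{R/S} = k_R/k_S = (A_R/A_S)·exp[(E_S−E_R)/(RT)].
(E_S−E_R)/(RT) = (175−130)×10³/(8.314×595) = 45000/4947 = 9.097.
k_R/k_S = (8.38×10^7/2.23×10^10)·exp(9.097) = 0.003758 × 8926 = 33.5.
Since E_R < E_S, lowering the temperature improves selectivity toward R.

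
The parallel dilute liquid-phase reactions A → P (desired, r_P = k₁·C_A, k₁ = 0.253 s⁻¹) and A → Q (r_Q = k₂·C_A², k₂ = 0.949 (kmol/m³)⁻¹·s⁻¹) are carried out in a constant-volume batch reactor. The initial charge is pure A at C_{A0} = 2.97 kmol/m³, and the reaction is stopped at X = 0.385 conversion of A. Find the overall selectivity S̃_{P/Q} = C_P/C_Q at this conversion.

0.113

C_A = C_{A0}(1−X) = 1.827 kmol/m³.
Along a PFR/batch, dC_P/dC_A = −r_P/(r_P+r_Q) = −k₁/(k₁+k₂·C_A).
Integrating from C_{A0} to C_A: C_P = (0.253/0.949)·ln[(0.253+0.949·2.97)/(0.253+0.949·1.83)] = 0.2666·ln(3.072/1.986) = 0.1162 kmol/m³.
C_Q = (C_{A0}−C_A)−C_P = 1.027 kmol/m³; S̃_{P/Q} = 0.1162/1.027 = 0.113.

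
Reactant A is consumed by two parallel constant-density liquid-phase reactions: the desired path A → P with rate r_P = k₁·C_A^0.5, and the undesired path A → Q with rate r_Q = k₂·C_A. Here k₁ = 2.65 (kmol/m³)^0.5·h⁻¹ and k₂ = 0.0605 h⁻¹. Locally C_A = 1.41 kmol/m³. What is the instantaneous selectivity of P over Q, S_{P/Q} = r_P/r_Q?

36.9

S_{P/Q} = r_P/r_Q = (k₁·C_A^0.5)/(k₂·C_A) = (k₁/k₂)·C_A^-0.5.
= (2.65×1.410^0.5) / (0.0605×1.410) = 3.147/0.08530 = 36.9.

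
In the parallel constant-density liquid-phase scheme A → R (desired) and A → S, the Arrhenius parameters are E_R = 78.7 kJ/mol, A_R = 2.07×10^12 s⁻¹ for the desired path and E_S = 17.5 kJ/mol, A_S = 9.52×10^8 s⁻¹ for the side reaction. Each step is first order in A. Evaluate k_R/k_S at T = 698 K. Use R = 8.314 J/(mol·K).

0.0572

Since both paths have the same order in A, the concentration cancels and S_{R/S} = k_R/k_S = (A_R/A_S)·exp[(E_S−E_R)/(RT)].
(E_S−E_R)/(RT) = (17.5−78.7)×10³/(8.314×698) = -61200/5803 = -10.55.
k_R/k_S = (2.07×10^12/9.52×10^8)·exp(-10.55) = 2174 × 2.630×10^-5 = 0.0572.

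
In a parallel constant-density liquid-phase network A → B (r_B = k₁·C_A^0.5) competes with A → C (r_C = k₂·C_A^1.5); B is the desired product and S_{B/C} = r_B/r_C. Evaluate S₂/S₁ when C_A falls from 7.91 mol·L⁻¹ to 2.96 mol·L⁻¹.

S_{B/C} = (k₁/k₂)·C_A⁻¹, so S₂/S₁ = (C_{A,2}/C_{A,1})⁻¹.
= 7.91/2.96 = 2.67.

2.67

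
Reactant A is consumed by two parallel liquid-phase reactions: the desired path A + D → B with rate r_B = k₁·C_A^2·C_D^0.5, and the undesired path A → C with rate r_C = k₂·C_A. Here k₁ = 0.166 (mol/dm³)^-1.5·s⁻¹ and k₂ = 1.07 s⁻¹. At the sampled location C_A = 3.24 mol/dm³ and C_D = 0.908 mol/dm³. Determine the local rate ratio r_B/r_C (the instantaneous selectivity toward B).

0.479

S_{B/C} = r_B/r_C = (k₁·C_A^2·C_D^0.5)/(k₂·C_A) = (k₁/k₂)·C_A·C_D^0.5.
= (0.166×3.240^2×0.9080^0.5) / (1.07×3.240) = 1.661/3.467 = 0.479.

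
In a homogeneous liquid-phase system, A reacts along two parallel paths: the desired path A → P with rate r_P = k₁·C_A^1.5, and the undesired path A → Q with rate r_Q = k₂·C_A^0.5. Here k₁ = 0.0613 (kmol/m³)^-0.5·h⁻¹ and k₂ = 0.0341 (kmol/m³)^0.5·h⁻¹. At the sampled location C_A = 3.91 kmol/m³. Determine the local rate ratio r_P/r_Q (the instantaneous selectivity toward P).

7.03

S_{P/Q} = r_P/r_Q = (k₁·C_A^1.5)/(k₂·C_A^0.5) = (k₁/k₂)·C_A.
= (0.0613×3.910^1.5) / (0.0341×3.910^0.5) = 0.4739/0.06743 = 7.03.
Since the desired path is higher order in A, keeping C_A high (PFR or concentrated feed) favours P.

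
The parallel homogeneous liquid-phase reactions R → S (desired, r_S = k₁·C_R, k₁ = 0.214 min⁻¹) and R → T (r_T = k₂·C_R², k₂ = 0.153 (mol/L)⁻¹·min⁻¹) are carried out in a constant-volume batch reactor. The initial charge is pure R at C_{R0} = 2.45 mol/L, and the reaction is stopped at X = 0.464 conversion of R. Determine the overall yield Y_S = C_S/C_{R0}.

0.200

C_R = C_{R0}(1−X) = 1.313 mol/L.
Along a PFR/batch, dC_S/dC_R = −r_S/(r_S+r_T) = −k₁/(k₁+k₂·C_R).
Integrating from C_{R0} to C_R: C_S = (0.214/0.153)·ln[(0.214+0.153·2.45)/(0.214+0.153·1.31)] = 1.399·ln(0.5888/0.4149) = 0.4897 mol/L.
Y_S = C_S/C_{R0} = 0.4897/2.45 = 0.200.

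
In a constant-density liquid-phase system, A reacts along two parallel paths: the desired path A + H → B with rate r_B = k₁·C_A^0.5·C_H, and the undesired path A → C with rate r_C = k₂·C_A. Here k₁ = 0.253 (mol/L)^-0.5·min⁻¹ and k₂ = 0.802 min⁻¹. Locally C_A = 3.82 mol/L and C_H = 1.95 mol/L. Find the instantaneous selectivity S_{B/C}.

S_{B/C} = r_B/r_C = (k₁·C_A^0.5·C_H)/(k₂·C_A) = (k₁/k₂)·C_A^-0.5·C_H.
= (0.253×3.820^0.5×1.950) / (0.802×3.820) = 0.9642/3.064 = 0.315.
The undesired path is higher order in A, so low C_A (CSTR or dilute feed) favours B.

0.315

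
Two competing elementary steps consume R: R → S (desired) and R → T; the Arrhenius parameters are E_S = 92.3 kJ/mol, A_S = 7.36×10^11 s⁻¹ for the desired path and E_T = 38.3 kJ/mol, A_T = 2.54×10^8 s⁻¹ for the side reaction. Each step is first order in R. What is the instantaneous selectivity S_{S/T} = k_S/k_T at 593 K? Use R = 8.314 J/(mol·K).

Since both paths have the same order in R, the concentration cancels and S_{S/T} = k_S/k_T = (A_S/A_T)·exp[(E_T−E_S)/(RT)].
(E_T−E_S)/(RT) = (38.3−92.3)×10³/(8.314×593) = -54000/4930 = -10.95.
k_S/k_T = (7.36×10^11/2.54×10^8)·exp(-10.95) = 2898 × 1.751×10^-5 = 0.0507.

0.0507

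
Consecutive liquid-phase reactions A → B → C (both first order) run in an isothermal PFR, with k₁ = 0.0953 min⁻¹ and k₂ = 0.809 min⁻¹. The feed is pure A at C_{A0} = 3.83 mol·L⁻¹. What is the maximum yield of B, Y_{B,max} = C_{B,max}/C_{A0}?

0.0885

Evaluating C_B at τ_opt = ln(k₂/k₁)/(k₂−k₁) gives C_{B,max}/C_{A0} = (k₁/k₂)^[k₂/(k₂−k₁)].
= (0.0953/0.809)^(0.809/(0.809−0.0953)) = (0.1178)^(1.134) = 0.08853.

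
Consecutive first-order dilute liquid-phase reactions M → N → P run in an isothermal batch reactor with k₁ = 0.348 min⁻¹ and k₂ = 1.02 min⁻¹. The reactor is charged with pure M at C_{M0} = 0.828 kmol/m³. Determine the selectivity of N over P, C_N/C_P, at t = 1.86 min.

0.683

For first-order series with pure M initially, C_N(t) = k₁C_{M0}/(k₂−k₁)·(e^(−k₁t) − e^(−k₂t)).
e^(−k₁t) = e^(−0.348×1.86) = e^(−0.6473) = 0.5235; e^(−k₂t) = e^(−1.897) = 0.1500.
C_N = 0.348×0.828/(1.02−0.348) × (0.5235−0.1500) = 0.4288×0.3735 = 0.1601 kmol/m³.
C_M = C_{M0}e^(−k₁t) = 0.4334 kmol/m³, so C_P = C_{M0}−C_M−C_N = 0.2344 kmol/m³; C_N/C_P = 0.683.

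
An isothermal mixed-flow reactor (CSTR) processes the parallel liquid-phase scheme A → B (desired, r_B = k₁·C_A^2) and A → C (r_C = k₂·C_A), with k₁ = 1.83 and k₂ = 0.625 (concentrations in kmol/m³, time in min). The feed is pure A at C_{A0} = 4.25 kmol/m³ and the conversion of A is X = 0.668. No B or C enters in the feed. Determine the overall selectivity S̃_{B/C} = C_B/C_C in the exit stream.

Exit C_A = C_{A0}(1−X) = 4.25×0.332 = 1.411 kmol/m³.
Rates in a CSTR are evaluated at the outlet concentration: r_B = 1.83×1.411^2 = 3.643, r_C = 0.625×1.411 = 0.8819.
Overall selectivity = C_B/C_C = r_Bτ/(r_Cτ) = r_B/r_C = 4.13.

4.13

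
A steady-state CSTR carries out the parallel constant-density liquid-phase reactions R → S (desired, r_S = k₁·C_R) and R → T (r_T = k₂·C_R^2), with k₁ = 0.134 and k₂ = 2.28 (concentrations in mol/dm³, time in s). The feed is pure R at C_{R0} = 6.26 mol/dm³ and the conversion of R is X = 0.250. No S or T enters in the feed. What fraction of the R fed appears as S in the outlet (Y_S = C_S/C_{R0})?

0.00309

Exit C_R = C_{R0}(1−X) = 6.26×0.750 = 4.695 mol/dm³.
Rates in a CSTR are evaluated at the outlet concentration: r_S = 0.134×4.695 = 0.6291, r_T = 2.28×4.695^2 = 50.26.
Fraction of consumed R going to S: r_S/(r_S+r_T) = 0.01236.
C_S = 0.01236·C_{R0}·X = 0.01236×6.26×0.250 = 0.0193 mol/dm³; Y_S = C_S/C_{R0} = 0.00309.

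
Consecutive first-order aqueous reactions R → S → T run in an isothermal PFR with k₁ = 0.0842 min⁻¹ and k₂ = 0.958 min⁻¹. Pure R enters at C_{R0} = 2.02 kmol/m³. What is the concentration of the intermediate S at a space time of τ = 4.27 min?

For first-order series with pure R initially, C_S(τ) = k₁C_{R0}/(k₂−k₁)·(e^(−k₁τ) − e^(−k₂τ)).
e^(−k₁τ) = e^(−0.0842×4.27) = e^(−0.3595) = 0.6980; e^(−k₂τ) = e^(−4.091) = 0.01673.
C_S = 0.0842×2.02/(0.958−0.0842) × (0.6980−0.01673) = 0.1946×0.6813 = 0.1326 kmol/m³.

0.133 kmol/m³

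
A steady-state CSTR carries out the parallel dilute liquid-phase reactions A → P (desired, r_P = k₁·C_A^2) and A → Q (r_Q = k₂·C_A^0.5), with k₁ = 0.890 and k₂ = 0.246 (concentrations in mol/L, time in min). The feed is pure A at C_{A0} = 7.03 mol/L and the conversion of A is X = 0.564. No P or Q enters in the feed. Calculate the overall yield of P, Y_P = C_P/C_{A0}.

Exit C_A = C_{A0}(1−X) = 7.03×0.436 = 3.065 mol/L.
In a CSTR the entire volume is at exit conditions, so r_P = 0.890×3.065^2 = 8.361 and r_Q = 0.246×3.065^0.5 = 0.4307.
Fraction of consumed A going to P: r_P/(r_P+r_Q) = 0.9510.
C_P = 0.9510·C_{A0}·X = 0.9510×7.03×0.564 = 3.77 mol/L; Y_P = C_P/C_{A0} = 0.536.

0.536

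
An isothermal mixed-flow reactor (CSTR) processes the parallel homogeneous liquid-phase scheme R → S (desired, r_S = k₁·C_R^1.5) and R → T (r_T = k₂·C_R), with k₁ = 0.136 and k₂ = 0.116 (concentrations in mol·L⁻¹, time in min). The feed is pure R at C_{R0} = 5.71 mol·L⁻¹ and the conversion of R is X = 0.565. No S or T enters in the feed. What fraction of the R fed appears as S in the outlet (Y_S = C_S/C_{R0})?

Exit C_R = C_{R0}(1−X) = 5.71×0.435 = 2.484 mol·L⁻¹.
Rates in a CSTR are evaluated at the outlet concentration: r_S = 0.136×2.484^1.5 = 0.5324, r_T = 0.116×2.484 = 0.2881.
Fraction of consumed R going to S: r_S/(r_S+r_T) = 0.6488.
C_S = 0.6488·C_{R0}·X = 0.6488×5.71×0.565 = 2.09 mol·L⁻¹; Y_S = C_S/C_{R0} = 0.367.

0.367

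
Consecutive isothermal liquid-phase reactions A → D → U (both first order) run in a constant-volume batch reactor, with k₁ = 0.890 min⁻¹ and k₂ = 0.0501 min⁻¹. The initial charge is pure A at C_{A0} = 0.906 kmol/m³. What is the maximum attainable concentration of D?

0.763 kmol/m³

At the optimum, C_{D,max}/C_{A0} = (k₁/k₂)^[k₂/(k₂−k₁)].
= (0.890/0.0501)^(0.0501/(0.0501−0.890)) = (17.76)^(-0.05965) = 0.8423.
C_{D,max} = 0.8423×0.906 = 0.763 kmol/m³.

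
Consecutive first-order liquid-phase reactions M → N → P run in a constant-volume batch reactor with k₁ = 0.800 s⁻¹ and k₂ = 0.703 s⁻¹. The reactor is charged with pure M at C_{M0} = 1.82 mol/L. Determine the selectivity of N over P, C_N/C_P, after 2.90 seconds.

The intermediate concentration in a first-order A→B→C sequence is C_N = k₁C_{M0}(e^(−k₁t) − e^(−k₂t))/(k₂−k₁).
e^(−k₁t) = e^(−0.800×2.90) = e^(−2.320) = 0.09827; e^(−k₂t) = e^(−2.039) = 0.1302.
C_N = 0.800×1.82/(0.703−0.800) × (0.09827−0.1302) = (-15.01)×(-0.03192) = 0.4792 mol/L.
C_M = C_{M0}e^(−k₁t) = 0.1789 mol/L, so C_P = C_{M0}−C_M−C_N = 1.162 mol/L; C_N/C_P = 0.412.

0.412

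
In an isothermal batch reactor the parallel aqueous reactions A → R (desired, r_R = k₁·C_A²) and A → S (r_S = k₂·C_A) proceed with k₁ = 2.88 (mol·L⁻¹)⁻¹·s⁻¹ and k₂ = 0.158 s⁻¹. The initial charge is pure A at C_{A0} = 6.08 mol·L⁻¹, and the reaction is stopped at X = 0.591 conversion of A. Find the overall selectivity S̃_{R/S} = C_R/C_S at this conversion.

73.3

C_A = C_{A0}(1−X) = 2.487 mol·L⁻¹.
Along a PFR/batch, dC_S/dC_A = −r_S/(r_R+r_S) = −k₂/(k₂+k₁·C_A).
Integrating from C_{A0} to C_A: C_S = (0.158/2.88)·ln[(0.158+2.88·6.08)/(0.158+2.88·2.49)] = 0.05486·ln(17.67/7.320) = 0.04834 mol·L⁻¹.
Then C_R = (C_{A0}−C_A) − C_S = 3.593 − 0.04834 = 3.545 mol·L⁻¹.
S̃_{R/S} = C_R/C_S = 3.545/0.04834 = 73.3.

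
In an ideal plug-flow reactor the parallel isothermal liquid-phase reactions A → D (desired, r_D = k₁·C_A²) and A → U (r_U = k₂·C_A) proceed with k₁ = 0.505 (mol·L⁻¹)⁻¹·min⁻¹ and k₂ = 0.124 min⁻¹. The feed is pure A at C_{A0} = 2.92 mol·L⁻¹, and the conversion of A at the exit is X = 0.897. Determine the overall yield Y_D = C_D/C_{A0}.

C_A = C_{A0}(1−X) = 0.3008 mol·L⁻¹.
Along a PFR/batch, dC_U/dC_A = −r_U/(r_D+r_U) = −k₂/(k₂+k₁·C_A).
Integrating from C_{A0} to C_A: C_U = (0.124/0.505)·ln[(0.124+0.505·2.92)/(0.124+0.505·0.301)] = 0.2455·ln(1.599/0.2759) = 0.4314 mol·L⁻¹.
Then C_D = (C_{A0}−C_A) − C_U = 2.619 − 0.4314 = 2.188 mol·L⁻¹.
Y_D = C_D/C_{A0} = 2.188/2.92 = 0.749.

0.749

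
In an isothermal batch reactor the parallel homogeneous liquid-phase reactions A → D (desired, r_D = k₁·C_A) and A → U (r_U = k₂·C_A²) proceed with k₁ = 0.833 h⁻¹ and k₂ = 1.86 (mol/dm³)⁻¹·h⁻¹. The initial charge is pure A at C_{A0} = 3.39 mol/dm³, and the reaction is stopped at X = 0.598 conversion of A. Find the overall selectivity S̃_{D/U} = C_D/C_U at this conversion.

C_A = C_{A0}(1−X) = 1.363 mol/dm³.
Along a PFR/batch, dC_D/dC_A = −r_D/(r_D+r_U) = −k₁/(k₁+k₂·C_A).
Integrating from C_{A0} to C_A: C_D = (0.833/1.86)·ln[(0.833+1.86·3.39)/(0.833+1.86·1.36)] = 0.4478·ln(7.138/3.368) = 0.3364 mol/dm³.
C_U = (C_{A0}−C_A)−C_D = 1.691 mol/dm³; S̃_{D/U} = 0.3364/1.691 = 0.199.

0.199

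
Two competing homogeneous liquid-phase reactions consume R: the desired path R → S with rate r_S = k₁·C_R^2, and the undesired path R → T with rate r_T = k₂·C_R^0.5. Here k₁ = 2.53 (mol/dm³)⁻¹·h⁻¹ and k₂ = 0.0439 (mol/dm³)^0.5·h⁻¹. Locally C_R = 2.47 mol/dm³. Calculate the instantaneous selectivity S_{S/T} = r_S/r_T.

224

S_{S/T} = r_S/r_T = (k₁·C_R^2)/(k₂·C_R^0.5) = (k₁/k₂)·C_R^1.5.
= (2.53×2.470^2) / (0.0439×2.470^0.5) = 15.44/0.06899 = 224.
Since the desired path is higher order in R, keeping C_R high (PFR or concentrated feed) favours S.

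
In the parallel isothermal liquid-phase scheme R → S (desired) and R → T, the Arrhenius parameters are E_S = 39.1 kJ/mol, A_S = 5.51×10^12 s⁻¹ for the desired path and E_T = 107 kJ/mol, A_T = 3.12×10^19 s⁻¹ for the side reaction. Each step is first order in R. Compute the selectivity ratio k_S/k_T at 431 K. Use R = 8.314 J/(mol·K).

29.9

With equal orders, S_{S/T} = k_S/k_T = (A_S/A_T)·exp[(E_T−E_S)/(RT)].
(E_T−E_S)/(RT) = (107−39.1)×10³/(8.314×431) = 67900/3583 = 18.95.
k_S/k_T = (5.51×10^12/3.12×10^19)·exp(18.95) = 1.766×10^-7 × 1.696×10^8 = 29.9.
Since E_S < E_T, lowering the temperature improves selectivity toward S.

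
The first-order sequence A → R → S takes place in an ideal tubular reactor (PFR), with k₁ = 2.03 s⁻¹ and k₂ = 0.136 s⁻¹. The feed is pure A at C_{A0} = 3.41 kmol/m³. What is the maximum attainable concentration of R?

At the optimum, C_{R,max}/C_{A0} = (k₁/k₂)^[k₂/(k₂−k₁)].
= (2.03/0.136)^(0.136/(0.136−2.03)) = (14.93)^(-0.07181) = 0.8236.
C_{R,max} = 0.8236×3.41 = 2.81 kmol/m³.

2.81 kmol/m³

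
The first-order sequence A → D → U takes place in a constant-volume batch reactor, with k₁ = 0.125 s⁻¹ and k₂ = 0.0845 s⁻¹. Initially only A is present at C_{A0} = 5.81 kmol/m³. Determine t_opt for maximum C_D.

For first-order series the maximum of C_D occurs at t_opt = ln(k₂/k₁)/(k₂−k₁).
= ln(0.0845/0.125)/(0.0845−0.125) = ln(0.6760)/-0.04050 = -0.3916/-0.04050 = 9.67 s.

9.67 s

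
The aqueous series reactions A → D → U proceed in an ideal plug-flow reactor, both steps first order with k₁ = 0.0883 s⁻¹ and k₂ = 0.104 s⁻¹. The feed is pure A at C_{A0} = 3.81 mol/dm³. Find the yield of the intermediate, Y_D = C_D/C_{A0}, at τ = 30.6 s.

Solving the coupled first-order balances gives C_D(τ) = [k₁/(k₂−k₁)]·C_{A0}·(e^(−k₁τ) − e^(−k₂τ)).
e^(−k₁τ) = e^(−0.0883×30.6) = e^(−2.702) = 0.06707; e^(−k₂τ) = e^(−3.182) = 0.04149.
C_D = 0.0883×3.81/(0.104−0.0883) × (0.06707−0.04149) = 21.43×0.02559 = 0.5483 mol/dm³.
Y_D = C_D/C_{A0} = 0.5483/3.81 = 0.144.

0.144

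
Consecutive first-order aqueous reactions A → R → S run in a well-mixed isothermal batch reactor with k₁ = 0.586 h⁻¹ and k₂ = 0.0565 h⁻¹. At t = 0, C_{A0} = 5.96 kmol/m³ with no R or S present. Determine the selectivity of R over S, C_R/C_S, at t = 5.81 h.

Solving the coupled first-order balances gives C_R(t) = [k₁/(k₂−k₁)]·C_{A0}·(e^(−k₁t) − e^(−k₂t)).
e^(−k₁t) = e^(−0.586×5.81) = e^(−3.405) = 0.03322; e^(−k₂t) = e^(−0.3283) = 0.7202.
C_R = 0.586×5.96/(0.0565−0.586) × (0.03322−0.7202) = (-6.596)×(-0.6870) = 4.531 kmol/m³.
C_A = C_{A0}e^(−k₁t) = 0.1980 kmol/m³, so C_S = C_{A0}−C_A−C_R = 1.231 kmol/m³; C_R/C_S = 3.68.

3.68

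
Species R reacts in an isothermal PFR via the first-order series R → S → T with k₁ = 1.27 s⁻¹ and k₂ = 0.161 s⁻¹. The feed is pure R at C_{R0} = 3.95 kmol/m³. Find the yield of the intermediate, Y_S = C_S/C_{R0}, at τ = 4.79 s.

Solving the coupled first-order balances gives C_S(τ) = [k₁/(k₂−k₁)]·C_{R0}·(e^(−k₁τ) − e^(−k₂τ)).
e^(−k₁τ) = e^(−1.27×4.79) = e^(−6.083) = 0.002281; e^(−k₂τ) = e^(−0.7712) = 0.4625.
C_S = 1.27×3.95/(0.161−1.27) × (0.002281−0.4625) = (-4.523)×(-0.4602) = 2.082 kmol/m³.
Y_S = C_S/C_{R0} = 2.082/3.95 = 0.527.

0.527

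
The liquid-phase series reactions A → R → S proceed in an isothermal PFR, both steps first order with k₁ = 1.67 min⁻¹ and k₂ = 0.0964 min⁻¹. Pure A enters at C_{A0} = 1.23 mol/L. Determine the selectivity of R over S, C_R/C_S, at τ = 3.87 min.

For first-order series with pure A initially, C_R(τ) = k₁C_{A0}/(k₂−k₁)·(e^(−k₁τ) − e^(−k₂τ)).
e^(−k₁τ) = e^(−1.67×3.87) = e^(−6.463) = 0.001560; e^(−k₂τ) = e^(−0.3731) = 0.6886.
C_R = 1.67×1.23/(0.0964−1.67) × (0.001560−0.6886) = (-1.305)×(-0.6871) = 0.8969 mol/L.
C_A = C_{A0}e^(−k₁τ) = 0.001919 mol/L, so C_S = C_{A0}−C_A−C_R = 0.3312 mol/L; C_R/C_S = 2.71.

2.71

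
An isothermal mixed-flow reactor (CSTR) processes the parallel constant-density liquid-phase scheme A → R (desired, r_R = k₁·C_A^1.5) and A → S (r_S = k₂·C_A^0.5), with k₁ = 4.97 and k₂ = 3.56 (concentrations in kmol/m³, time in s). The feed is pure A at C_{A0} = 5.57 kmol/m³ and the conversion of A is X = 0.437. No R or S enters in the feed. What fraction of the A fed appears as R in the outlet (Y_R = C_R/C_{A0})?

0.356

Exit C_A = C_{A0}(1−X) = 5.57×0.563 = 3.136 kmol/m³.
In a CSTR the entire volume is at exit conditions, so r_R = 4.97×3.136^1.5 = 27.60 and r_S = 3.56×3.136^0.5 = 6.304.
Fraction of consumed A going to R: r_R/(r_R+r_S) = 0.8141.
C_R = 0.8141·C_{A0}·X = 0.8141×5.57×0.437 = 1.98 kmol/m³; Y_R = C_R/C_{A0} = 0.356.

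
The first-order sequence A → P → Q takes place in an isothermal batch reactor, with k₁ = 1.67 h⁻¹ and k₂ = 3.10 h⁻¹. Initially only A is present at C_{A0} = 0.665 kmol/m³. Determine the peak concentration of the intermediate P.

Evaluating C_P at t_opt = ln(k₂/k₁)/(k₂−k₁) gives C_{P,max}/C_{A0} = (k₁/k₂)^[k₂/(k₂−k₁)].
= (1.67/3.10)^(3.10/(3.10−1.67)) = (0.5387)^(2.168) = 0.2616.
C_{P,max} = 0.2616×0.665 = 0.174 kmol/m³.

0.174 kmol/m³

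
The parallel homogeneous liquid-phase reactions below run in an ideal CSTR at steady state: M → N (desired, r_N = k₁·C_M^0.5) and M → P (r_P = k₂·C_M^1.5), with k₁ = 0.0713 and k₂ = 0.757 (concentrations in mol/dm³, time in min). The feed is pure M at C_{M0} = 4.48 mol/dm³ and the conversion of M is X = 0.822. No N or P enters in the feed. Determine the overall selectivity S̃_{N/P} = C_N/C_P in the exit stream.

Exit C_M = C_{M0}(1−X) = 4.48×0.178 = 0.7974 mol/dm³.
In a CSTR the entire volume is at exit conditions, so r_N = 0.0713×0.7974^0.5 = 0.06367 and r_P = 0.757×0.7974^1.5 = 0.5391.
Overall selectivity = C_N/C_P = r_Nτ/(r_Pτ) = r_N/r_P = 0.118.

0.118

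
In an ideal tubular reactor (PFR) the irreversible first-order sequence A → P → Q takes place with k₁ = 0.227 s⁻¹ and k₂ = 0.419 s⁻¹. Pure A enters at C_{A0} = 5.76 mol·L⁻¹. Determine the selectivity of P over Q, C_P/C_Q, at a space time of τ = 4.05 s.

0.736

The intermediate concentration in a first-order A→B→C sequence is C_P = k₁C_{A0}(e^(−k₁τ) − e^(−k₂τ))/(k₂−k₁).
e^(−k₁τ) = e^(−0.227×4.05) = e^(−0.9194) = 0.3988; e^(−k₂τ) = e^(−1.697) = 0.1832.
C_P = 0.227×5.76/(0.419−0.227) × (0.3988−0.1832) = 6.810×0.2155 = 1.468 mol·L⁻¹.
C_A = C_{A0}e^(−k₁τ) = 2.297 mol·L⁻¹, so C_Q = C_{A0}−C_A−C_P = 1.995 mol·L⁻¹; C_P/C_Q = 0.736.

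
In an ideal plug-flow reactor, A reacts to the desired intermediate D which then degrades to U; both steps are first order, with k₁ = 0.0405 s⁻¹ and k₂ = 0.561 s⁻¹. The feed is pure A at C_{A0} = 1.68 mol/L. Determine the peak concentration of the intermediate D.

0.0989 mol/L

For a first-order series the maximum intermediate yield is C_{D,max}/C_{A0} = (k₁/k₂)^[k₂/(k₂−k₁)].
= (0.0405/0.561)^(0.561/(0.561−0.0405)) = (0.07219)^(1.078) = 0.05884.
C_{D,max} = 0.05884×1.68 = 0.0989 mol/L.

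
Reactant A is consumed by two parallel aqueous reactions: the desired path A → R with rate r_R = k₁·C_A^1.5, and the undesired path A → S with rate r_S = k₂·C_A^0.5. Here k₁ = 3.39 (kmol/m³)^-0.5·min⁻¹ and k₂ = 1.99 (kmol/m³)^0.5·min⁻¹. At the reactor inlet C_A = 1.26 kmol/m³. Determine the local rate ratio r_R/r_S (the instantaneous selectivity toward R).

2.15

S_{R/S} = r_R/r_S = (k₁·C_A^1.5)/(k₂·C_A^0.5) = (k₁/k₂)·C_A.
= (3.39×1.260^1.5) / (1.99×1.260^0.5) = 4.795/2.234 = 2.15.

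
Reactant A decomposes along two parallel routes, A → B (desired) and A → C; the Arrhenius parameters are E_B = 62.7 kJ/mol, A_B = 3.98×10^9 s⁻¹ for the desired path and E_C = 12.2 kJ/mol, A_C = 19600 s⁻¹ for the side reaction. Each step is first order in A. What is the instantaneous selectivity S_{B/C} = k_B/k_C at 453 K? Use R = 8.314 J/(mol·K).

k_B/k_C = (A_B/A_C)·exp[−(E_B−E_C)/(RT)] = (A_B/A_C)·exp[(E_C−E_B)/(RT)].
(E_C−E_B)/(RT) = (12.2−62.7)×10³/(8.314×453) = -50500/3766 = -13.41.
k_B/k_C = (3.98×10^9/19600)·exp(-13.41) = 2.031×10^5 × 1.502×10^-6 = 0.305.
Since E_B > E_C, raising the temperature improves selectivity toward B.

0.305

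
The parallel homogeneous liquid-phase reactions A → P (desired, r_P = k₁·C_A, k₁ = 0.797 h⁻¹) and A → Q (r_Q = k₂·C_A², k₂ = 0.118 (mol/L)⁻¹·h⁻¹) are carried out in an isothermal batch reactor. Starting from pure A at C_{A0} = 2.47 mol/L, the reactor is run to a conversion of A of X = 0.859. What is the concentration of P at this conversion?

1.77 mol/L

C_A = C_{A0}(1−X) = 0.3483 mol/L.
Along a PFR/batch, dC_P/dC_A = −r_P/(r_P+r_Q) = −k₁/(k₁+k₂·C_A).
Integrating from C_{A0} to C_A: C_P = (0.797/0.118)·ln[(0.797+0.118·2.47)/(0.797+0.118·0.348)] = 6.754·ln(1.088/0.8381) = 1.765 mol/L.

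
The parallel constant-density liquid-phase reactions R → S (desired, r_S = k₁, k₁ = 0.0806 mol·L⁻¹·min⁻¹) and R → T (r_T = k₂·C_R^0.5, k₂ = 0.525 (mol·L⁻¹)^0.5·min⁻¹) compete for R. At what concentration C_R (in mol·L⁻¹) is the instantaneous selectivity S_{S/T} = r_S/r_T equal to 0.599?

0.0657 mol·L⁻¹

S_{S/T} = (k₁/k₂)·C_R^-0.5 ⇒ C_R = (S·k₂/k₁)^(-2).
= (0.599×0.525/0.0806)^(-2) = (3.902)^(-2) = 0.0657 mol·L⁻¹.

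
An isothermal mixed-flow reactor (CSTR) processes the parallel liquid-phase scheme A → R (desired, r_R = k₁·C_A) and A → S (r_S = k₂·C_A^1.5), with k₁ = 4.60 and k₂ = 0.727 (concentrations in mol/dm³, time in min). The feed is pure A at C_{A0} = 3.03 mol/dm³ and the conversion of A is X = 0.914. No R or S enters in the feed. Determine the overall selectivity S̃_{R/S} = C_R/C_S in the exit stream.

Exit C_A = C_{A0}(1−X) = 3.03×0.0860 = 0.2606 mol/dm³.
A CSTR operates uniformly at the exit composition, giving r_R = 1.199 and r_S = 0.09670 (each k·C_A^n at C_A = 0.2606).
Overall selectivity = C_R/C_S = r_Rτ/(r_Sτ) = r_R/r_S = 12.4.

12.4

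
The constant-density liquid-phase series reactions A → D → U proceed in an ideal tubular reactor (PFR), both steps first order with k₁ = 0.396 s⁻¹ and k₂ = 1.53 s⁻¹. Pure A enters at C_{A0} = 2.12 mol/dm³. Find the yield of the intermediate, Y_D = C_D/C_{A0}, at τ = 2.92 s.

0.106

Solving the coupled first-order balances gives C_D(τ) = [k₁/(k₂−k₁)]·C_{A0}·(e^(−k₁τ) − e^(−k₂τ)).
e^(−k₁τ) = e^(−0.396×2.92) = e^(−1.156) = 0.3146; e^(−k₂τ) = e^(−4.468) = 0.01147.
C_D = 0.396×2.12/(1.53−0.396) × (0.3146−0.01147) = 0.7403×0.3032 = 0.2244 mol/dm³.
Y_D = C_D/C_{A0} = 0.2244/2.12 = 0.106.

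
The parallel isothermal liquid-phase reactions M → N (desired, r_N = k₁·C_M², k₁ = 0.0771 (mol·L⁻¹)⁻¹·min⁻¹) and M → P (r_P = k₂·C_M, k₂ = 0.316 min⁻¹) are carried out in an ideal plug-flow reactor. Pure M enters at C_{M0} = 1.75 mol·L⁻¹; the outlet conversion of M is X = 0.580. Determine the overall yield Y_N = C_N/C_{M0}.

C_M = C_{M0}(1−X) = 0.7350 mol·L⁻¹.
Along a PFR/batch, dC_P/dC_M = −r_P/(r_N+r_P) = −k₂/(k₂+k₁·C_M).
Integrating from C_{M0} to C_M: C_P = (0.316/0.0771)·ln[(0.316+0.0771·1.75)/(0.316+0.0771·0.735)] = 4.099·ln(0.4509/0.3727) = 0.7812 mol·L⁻¹.
Then C_N = (C_{M0}−C_M) − C_P = 1.015 − 0.7812 = 0.2338 mol·L⁻¹.
Y_N = C_N/C_{M0} = 0.2338/1.75 = 0.134.

0.134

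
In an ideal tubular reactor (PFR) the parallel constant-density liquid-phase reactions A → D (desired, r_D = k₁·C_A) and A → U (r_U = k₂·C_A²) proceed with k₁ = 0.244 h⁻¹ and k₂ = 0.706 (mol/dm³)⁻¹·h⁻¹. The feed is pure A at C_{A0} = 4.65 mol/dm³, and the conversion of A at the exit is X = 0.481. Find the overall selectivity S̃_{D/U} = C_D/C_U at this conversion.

0.101

C_A = C_{A0}(1−X) = 2.413 mol/dm³.
Along a PFR/batch, dC_D/dC_A = −r_D/(r_D+r_U) = −k₁/(k₁+k₂·C_A).
Integrating from C_{A0} to C_A: C_D = (0.244/0.706)·ln[(0.244+0.706·4.65)/(0.244+0.706·2.41)] = 0.3456·ln(3.527/1.948) = 0.2052 mol/dm³.
C_U = (C_{A0}−C_A)−C_D = 2.031 mol/dm³; S̃_{D/U} = 0.2052/2.031 = 0.101.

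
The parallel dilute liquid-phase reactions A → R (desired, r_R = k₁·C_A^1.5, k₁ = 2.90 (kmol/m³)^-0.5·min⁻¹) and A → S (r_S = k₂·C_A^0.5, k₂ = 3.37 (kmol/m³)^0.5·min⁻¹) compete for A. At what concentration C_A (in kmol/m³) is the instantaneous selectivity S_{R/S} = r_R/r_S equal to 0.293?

S_{R/S} = (k₁/k₂)·C_A ⇒ C_A = S·k₂/k₁.
= 0.293×3.37/2.90 = 0.340 kmol/m³.

0.340 kmol/m³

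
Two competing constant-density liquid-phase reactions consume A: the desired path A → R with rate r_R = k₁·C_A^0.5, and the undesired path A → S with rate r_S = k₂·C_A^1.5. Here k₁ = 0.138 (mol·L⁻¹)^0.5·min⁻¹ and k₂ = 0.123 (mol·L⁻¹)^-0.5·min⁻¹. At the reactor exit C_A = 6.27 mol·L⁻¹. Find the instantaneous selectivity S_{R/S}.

S_{R/S} = r_R/r_S = (k₁·C_A^0.5)/(k₂·C_A^1.5) = (k₁/k₂)·C_A⁻¹.
= (0.138×6.270^0.5) / (0.123×6.270^1.5) = 0.3456/1.931 = 0.179.
The undesired path is higher order in A, so low C_A (CSTR or dilute feed) favours R.

0.179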